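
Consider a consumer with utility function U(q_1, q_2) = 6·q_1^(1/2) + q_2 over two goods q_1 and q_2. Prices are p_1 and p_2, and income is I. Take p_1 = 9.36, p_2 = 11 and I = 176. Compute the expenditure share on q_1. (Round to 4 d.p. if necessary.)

Thus q_1* = (3·p_2/p_1)² — independent of I — with the rest of income spent on q_2.
Plugging in: q_1* = (3·11/9.36)² = 12.4301, q_2* = 5.4231.
Expenditure on q_1: 9.36·12.4301 = 116.3462; share = 0.6611.

share on q_1 = 0.6611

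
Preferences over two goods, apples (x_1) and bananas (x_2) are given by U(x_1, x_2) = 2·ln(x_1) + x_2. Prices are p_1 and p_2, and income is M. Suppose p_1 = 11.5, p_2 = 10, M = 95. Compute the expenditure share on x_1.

share on x_1 = 0.2105

MU_x_1 = 2/x_1, MU_x_2 = 1. Tangency: 2/x_1 = p_1/p_2.
So x_1*(p_1,p_2) = 2·p_2/p_1, independent of income; and x_2* = (M − 2·p_2)/p_2.
At the given prices: x_1* = 2·10/11.5 = 1.7391, and x_2* = 7.5.
Expenditure on x_1: 11.5·1.7391 = 20; share = 0.2105.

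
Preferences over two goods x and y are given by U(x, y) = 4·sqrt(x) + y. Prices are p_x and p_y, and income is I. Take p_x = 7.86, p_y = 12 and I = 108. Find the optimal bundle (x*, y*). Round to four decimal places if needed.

x* = 9.3235, y* = 2.8931

MU_x = 2/√x, MU_y = 1. Tangency: 2/√x = p_x/p_y.
Solve: √x = 2·p_y/p_x, so x*(p_x,p_y) = (2·p_y/p_x)², and y* = (I − p_x·x*)/p_y.
Plugging in: x* = (2·12/7.86)² = 9.3235, y* = 2.8931.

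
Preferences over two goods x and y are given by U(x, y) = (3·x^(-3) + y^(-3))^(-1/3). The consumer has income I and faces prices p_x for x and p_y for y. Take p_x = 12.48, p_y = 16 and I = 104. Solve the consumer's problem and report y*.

y* = 3.1066

MRS = MU_x/MU_y = 3·(y/x)^(4). Set equal to p_x/p_y.
Hence y/x = ((1/3)·p_x/p_y)^(1/(4)), i.e. raised to the 0.25 power.
With the ratio pinned down, the budget gives x* = I/(p_x + p_y·(y/x)) and y* = (y/x)·x*.
Numerically y/x = 0.714074, so x* = 104/(12.48 + 16·0.714074) = 4.3505 and y* = 0.714074·4.3505 = 3.1066.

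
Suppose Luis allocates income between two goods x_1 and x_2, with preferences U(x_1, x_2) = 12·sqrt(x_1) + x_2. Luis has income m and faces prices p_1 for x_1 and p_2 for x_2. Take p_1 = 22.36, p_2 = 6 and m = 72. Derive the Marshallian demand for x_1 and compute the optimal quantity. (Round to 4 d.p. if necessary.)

Solve: √x_1 = 6·p_2/p_1, so x_1*(p_1,p_2) = (6·p_2/p_1)², and x_2* = (m − p_1·x_1*)/p_2.
Plugging in: x_1* = (6·6/22.36)² = 2.5922.

x_1* = 2.5922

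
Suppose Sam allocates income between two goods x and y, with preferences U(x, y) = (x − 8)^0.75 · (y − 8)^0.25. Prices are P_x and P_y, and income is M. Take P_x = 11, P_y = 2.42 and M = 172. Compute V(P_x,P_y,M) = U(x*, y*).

V = 4.8897

This is Cobb-Douglas in (x−8, y−8): tangency gives 0.75·P_y·(y−8) = 0.25·P_x·(x−8).
Substituting into the budget: x* = 8 + 0.75·(M − 8·P_x − 8·P_y)/P_x, and y* = 8 + 0.25·(…)/P_y.
Discretionary income = 172 − 8·11 − 8·2.42 = 64.64; x* = 8 + 0.75·64.64/11 = 12.4073; y* = 8 + 0.25·64.64/2.42 = 14.6777.
Utility at the optimum: U(12.4073, 14.6777) = 4.8897.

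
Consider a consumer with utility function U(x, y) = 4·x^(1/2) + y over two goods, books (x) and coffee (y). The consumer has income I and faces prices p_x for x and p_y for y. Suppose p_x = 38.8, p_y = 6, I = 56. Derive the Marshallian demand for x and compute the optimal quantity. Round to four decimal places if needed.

x* = 0.0957

Solve: √x = 2·p_y/p_x, so x*(p_x,p_y) = (2·p_y/p_x)², and y* = (I − p_x·x*)/p_y.
Plugging in: x* = (2·6/38.8)² = 0.0957.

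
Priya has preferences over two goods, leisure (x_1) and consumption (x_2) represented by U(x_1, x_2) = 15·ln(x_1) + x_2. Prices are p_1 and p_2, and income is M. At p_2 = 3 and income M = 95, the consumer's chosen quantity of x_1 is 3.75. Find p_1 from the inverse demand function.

p_1 = 12

Set MRS = p_1/p_2: (15/x_1)/1 = p_1/p_2.
So x_1*(p_1,p_2) = 15·p_2/p_1, independent of income; and x_2* = (M − 15·p_2)/p_2.
Set x_1* = 3.75 in the demand function and solve for p_1: p_1 = 12.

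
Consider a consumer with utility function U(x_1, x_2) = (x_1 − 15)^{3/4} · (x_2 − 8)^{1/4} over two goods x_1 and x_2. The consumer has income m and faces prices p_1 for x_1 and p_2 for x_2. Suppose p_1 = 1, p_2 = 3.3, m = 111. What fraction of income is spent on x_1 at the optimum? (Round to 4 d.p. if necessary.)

share on x_1 = 0.6054

MRS = 3·(x_2−8)/(x_1−15). Tangency with p_1/p_2 gives x_2−8 = (1/3)·(p_1/p_2)·(x_1−15).
After buying the subsistence bundle (15, 8), a share 0.75 of the remaining income goes to x_1: x_1* = 15 + 0.75·(m − 15p_1 − 8p_2)/p_1.
Discretionary income = 111 − 15·1 − 8·3.3 = 69.6; x_1* = 15 + 0.75·69.6/1 = 67.2; x_2* = 8 + 0.25·69.6/3.3 = 13.2727.
Expenditure on x_1: 1·67.2 = 67.2; share = 0.6054.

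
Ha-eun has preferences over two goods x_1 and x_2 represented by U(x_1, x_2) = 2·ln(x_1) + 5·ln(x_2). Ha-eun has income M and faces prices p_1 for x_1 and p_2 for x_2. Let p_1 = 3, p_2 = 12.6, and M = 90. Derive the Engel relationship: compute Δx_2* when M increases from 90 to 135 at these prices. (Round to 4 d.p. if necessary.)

MU_x_1/MU_x_2 = (2·x_2)/(5·x_1); tangency sets this equal to p_1/p_2.
So 2·p_2·x_2 = 5·p_1·x_1; combined with the budget, a share 2/7 of income goes to x_1.
Demand: x_1*(p_1,p_2,M) = 2/7·M/p_1 and x_2* = 5/7·M/p_2.
At p_1=3, p_2=12.6, M=90: x_2* = 5/7·90/12.6 = 5.102.
At M' = 135: x_2* = 7.6531. Change: 7.6531 − 5.102 = 2.551.

Δx_2* = 2.551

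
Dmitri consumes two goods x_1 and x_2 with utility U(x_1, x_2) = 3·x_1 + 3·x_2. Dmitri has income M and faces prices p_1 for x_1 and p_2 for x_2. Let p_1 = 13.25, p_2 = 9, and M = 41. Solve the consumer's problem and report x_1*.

x_1* = 0

Linear utility — the consumer picks whichever good has higher MU/price: 3/13.25 = 0.2264 vs 3/9 = 0.3333.
x_2 gives more utility per dollar, so spend all income on x_2: x_2* = M/p_2, x_1* = 0.
Numerically: x_1* = 0, x_2* = 4.5556.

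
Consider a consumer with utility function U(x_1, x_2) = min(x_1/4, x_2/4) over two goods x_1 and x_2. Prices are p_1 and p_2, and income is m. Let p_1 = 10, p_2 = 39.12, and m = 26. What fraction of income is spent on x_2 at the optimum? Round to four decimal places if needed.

share on x_2 = 0.7964

Here 4·10 + 4·39.12 = 196.48, giving x_1* = 0.5293 and x_2* = 0.5293.
Expenditure on x_2: 39.12·0.5293 = 20.7068; share = 0.7964.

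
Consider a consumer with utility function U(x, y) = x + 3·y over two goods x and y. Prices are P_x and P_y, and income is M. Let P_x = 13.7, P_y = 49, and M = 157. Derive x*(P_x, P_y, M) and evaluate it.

x gives more utility per dollar, so spend all income on x: x* = M/P_x, y* = 0.
Numerically: x* = 11.4599, y* = 0.

x* = 11.4599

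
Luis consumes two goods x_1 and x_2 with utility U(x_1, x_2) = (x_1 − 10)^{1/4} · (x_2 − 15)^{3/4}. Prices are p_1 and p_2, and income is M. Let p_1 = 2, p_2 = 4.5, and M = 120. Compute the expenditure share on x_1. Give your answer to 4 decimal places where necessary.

share on x_1 = 0.2344

MRS = (1/3)·(x_2−15)/(x_1−10). Tangency with p_1/p_2 gives x_2−15 = 3·(p_1/p_2)·(x_1−10).
After buying the subsistence bundle (10, 15), a share 0.25 of the remaining income goes to x_1: x_1* = 10 + 0.25·(M − 10p_1 − 15p_2)/p_1.
Discretionary income = 120 − 10·2 − 15·4.5 = 32.5; x_1* = 10 + 0.25·32.5/2 = 14.0625; x_2* = 15 + 0.75·32.5/4.5 = 20.4167.
Expenditure on x_1: 2·14.0625 = 28.125; share = 0.2344.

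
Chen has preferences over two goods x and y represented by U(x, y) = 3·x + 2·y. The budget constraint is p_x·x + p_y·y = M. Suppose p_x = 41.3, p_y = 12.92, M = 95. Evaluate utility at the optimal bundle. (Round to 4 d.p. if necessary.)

Linear utility — the consumer picks whichever good has higher MU/price: 3/41.3 = 0.0726 vs 2/12.92 = 0.1548.
y gives more utility per dollar, so spend all income on y: y* = M/p_y, x* = 0.
Numerically: x* = 0, y* = 7.3529.
Utility at the optimum: U(0, 7.3529) = 14.7059.

V = 14.7059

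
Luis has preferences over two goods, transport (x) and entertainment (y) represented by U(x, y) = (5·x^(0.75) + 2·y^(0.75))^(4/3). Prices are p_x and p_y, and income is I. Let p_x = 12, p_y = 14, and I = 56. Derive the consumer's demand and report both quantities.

From the CES first-order condition, (5/2)·(y/x)^(0.25) = p_x/p_y.
Hence y/x = ((2/5)·p_x/p_y)^(1/(0.25)), i.e. raised to the 4 power.
With the ratio pinned down, the budget gives x* = I/(p_x + p_y·(y/x)) and y* = (y/x)·x*.
Numerically y/x = 0.013818, so x* = 56/(12 + 14·0.013818) = 4.5926 and y* = 0.013818·4.5926 = 0.0635.

x* = 4.5926, y* = 0.0635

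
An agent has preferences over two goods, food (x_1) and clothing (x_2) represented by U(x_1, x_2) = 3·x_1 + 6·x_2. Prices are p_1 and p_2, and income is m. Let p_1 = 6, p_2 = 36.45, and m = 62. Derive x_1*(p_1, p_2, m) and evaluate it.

x_1* = 10.3333

Perfect substitutes: compare marginal utility per dollar. 3/p_1 vs 6/p_2 → 0.5 vs 0.1646.
x_1 gives more utility per dollar, so spend all income on x_1: x_1* = m/p_1, x_2* = 0.
Numerically: x_1* = 10.3333, x_2* = 0.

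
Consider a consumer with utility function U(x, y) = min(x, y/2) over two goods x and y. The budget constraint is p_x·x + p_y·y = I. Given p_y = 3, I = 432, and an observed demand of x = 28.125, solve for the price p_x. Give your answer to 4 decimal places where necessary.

p_x = 9.36

Leontief preferences: the optimum is at the kink where x/1 = y/2, i.e. y = 2·x.
Budget: p_x·x + p_y·2·x = I, so (p_x + 2·p_y)·x = I.
Demand: x*(p_x,p_y,I) = I/(p_x + 2·p_y), y* = 2·I/(p_x + 2·p_y).
Set x* = 28.125 in the demand function and solve for p_x: p_x = 9.36.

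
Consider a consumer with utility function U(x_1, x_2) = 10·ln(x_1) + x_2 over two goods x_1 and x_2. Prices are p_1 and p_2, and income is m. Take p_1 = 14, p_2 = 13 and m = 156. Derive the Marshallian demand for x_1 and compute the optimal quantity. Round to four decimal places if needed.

Set MRS = p_1/p_2: (10/x_1)/1 = p_1/p_2.
So x_1*(p_1,p_2) = 10·p_2/p_1, independent of income; and x_2* = (m − 10·p_2)/p_2.
At the given prices: x_1* = 10·13/14 = 9.2857.

x_1* = 9.2857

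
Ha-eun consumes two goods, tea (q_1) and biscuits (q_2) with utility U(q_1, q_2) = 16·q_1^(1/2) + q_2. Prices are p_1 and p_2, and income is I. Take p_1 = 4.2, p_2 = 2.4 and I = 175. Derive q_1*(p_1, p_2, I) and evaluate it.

Plugging in: q_1* = (8·2.4/4.2)² = 20.898.

q_1* = 20.898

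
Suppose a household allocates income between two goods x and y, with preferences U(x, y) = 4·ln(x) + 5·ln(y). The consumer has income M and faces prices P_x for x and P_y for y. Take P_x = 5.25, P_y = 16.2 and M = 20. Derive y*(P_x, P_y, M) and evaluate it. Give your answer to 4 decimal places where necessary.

Tangency: MRS = (4/5)·y/x = P_x/P_y.
So 4·P_y·y = 5·P_x·x; combined with the budget, a share 4/9 of income goes to x.
Demand: x*(P_x,P_y,M) = 4/9·M/P_x and y* = 5/9·M/P_y.
At P_x=5.25, P_y=16.2, M=20: y* = 5/9·20/16.2 = 0.6859.

y* = 0.6859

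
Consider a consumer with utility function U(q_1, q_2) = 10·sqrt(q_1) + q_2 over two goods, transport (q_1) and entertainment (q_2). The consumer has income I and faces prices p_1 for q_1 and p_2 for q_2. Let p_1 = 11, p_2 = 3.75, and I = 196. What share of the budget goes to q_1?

share on q_1 = 0.1631

MU_q_1 = 5/√q_1, MU_q_2 = 1. Tangency: 5/√q_1 = p_1/p_2.
Solve: √q_1 = 5·p_2/p_1, so q_1*(p_1,p_2) = (5·p_2/p_1)², and q_2* = (I − p_1·q_1*)/p_2.
Plugging in: q_1* = (5·3.75/11)² = 2.9055, q_2* = 43.7439.
Expenditure on q_1: 11·2.9055 = 31.9602; share = 0.1631.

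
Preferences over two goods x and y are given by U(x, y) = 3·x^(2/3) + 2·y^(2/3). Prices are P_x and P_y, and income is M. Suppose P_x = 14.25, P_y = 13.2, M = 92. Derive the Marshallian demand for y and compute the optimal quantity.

From the CES first-order condition, (3/2)·(y/x)^(1/3) = P_x/P_y.
Hence y/x = ((2/3)·P_x/P_y)^(1/(1/3)), i.e. raised to the 3 power.
With the ratio pinned down, the budget gives x* = M/(P_x + P_y·(y/x)) and y* = (y/x)·x*.
Numerically y/x = 0.372777, so x* = 92/(14.25 + 13.2·0.372777) = 4.799 and y* = 0.372777·4.799 = 1.789.

y* = 1.789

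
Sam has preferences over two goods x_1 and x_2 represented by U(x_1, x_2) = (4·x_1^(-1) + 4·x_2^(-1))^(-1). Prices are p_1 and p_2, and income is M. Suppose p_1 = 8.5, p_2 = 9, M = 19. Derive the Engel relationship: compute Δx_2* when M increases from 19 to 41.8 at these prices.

Δx_2* = 1.2848

From the CES first-order condition, (x_2/x_1)^(2) = p_1/p_2.
Solve for the ratio: x_2/x_1 = [p_1/p_2]^(0.5).
Substitute x_2 = (x_2/x_1)·x_1 into the budget: x_1* = M/(p_1 + p_2·(x_2/x_1)).
Numerically x_2/x_1 = 0.971825, so x_1* = 19/(8.5 + 9·0.971825) = 1.1017 and x_2* = 0.971825·1.1017 = 1.0706.
At M' = 41.8: x_2* = 2.3554. Change: 2.3554 − 1.0706 = 1.2848.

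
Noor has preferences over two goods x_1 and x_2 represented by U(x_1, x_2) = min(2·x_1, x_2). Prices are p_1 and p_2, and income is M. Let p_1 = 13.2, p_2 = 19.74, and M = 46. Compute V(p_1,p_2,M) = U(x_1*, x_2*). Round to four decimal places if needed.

Here 13.2 + 2·19.74 = 52.68, giving x_1* = 0.8732 and x_2* = 1.7464.
Utility at the optimum: U(0.8732, 1.7464) = 1.7464.

V = 1.7464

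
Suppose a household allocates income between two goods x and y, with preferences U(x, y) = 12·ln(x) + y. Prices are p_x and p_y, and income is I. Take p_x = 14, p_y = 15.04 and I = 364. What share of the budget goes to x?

At the given prices: x* = 12·15.04/14 = 12.8914, and y* = 12.2021.
Expenditure on x: 14·12.8914 = 180.48; share = 0.4958.

share on x = 0.4958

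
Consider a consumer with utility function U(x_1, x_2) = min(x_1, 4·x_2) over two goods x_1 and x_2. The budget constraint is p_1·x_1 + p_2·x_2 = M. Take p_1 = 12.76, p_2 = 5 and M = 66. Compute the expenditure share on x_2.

With perfect complements, no substitution: consume in ratio x_1:x_2 = 4:1.
Budget: p_1·x_1 + p_2·(1/4)·x_1 = M, so (4·p_1 + p_2)·x_1 = 4·M.
Demand: x_1*(p_1,p_2,M) = 4·M/(4·p_1 + p_2), x_2* = M/(4·p_1 + p_2).
Here 4·12.76 + 5 = 56.04, giving x_1* = 4.7109 and x_2* = 1.1777.
Expenditure on x_2: 5·1.1777 = 5.8887; share = 0.0892.

share on x_2 = 0.0892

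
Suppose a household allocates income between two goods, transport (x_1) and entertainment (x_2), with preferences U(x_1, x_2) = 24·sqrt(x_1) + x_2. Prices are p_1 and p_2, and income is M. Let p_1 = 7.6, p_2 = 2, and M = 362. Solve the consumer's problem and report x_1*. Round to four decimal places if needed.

x_1* = 9.9723

Set MRS = p_1/p_2: 12·x_1^(−1/2) = p_1/p_2.
Thus x_1* = (12·p_2/p_1)² — independent of M — with the rest of income spent on x_2.
Plugging in: x_1* = (12·2/7.6)² = 9.9723.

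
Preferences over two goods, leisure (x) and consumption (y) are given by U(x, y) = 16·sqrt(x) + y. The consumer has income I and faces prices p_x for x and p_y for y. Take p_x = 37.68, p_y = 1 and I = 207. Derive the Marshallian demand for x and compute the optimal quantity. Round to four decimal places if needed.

x* = 0.0451

Thus x* = (8·p_y/p_x)² — independent of I — with the rest of income spent on y.
Plugging in: x* = (8·1/37.68)² = 0.0451.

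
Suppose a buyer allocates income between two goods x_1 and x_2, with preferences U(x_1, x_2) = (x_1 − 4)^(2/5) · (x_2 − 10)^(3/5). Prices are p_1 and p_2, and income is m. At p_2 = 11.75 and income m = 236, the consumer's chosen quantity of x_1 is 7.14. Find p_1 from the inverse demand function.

p_1 = 10

This is Cobb-Douglas in (x_1−4, x_2−10): tangency gives 0.4·p_2·(x_2−10) = 0.6·p_1·(x_1−4).
After buying the subsistence bundle (4, 10), a share 0.4 of the remaining income goes to x_1: x_1* = 4 + 0.4·(m − 4p_1 − 10p_2)/p_1.
Set x_1* = 7.14 in the demand function and solve for p_1: p_1 = 10.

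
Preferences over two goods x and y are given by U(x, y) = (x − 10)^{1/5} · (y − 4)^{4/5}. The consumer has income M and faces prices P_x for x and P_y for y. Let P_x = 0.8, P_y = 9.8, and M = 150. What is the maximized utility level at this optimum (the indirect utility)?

V = 10.4972

This is Cobb-Douglas in (x−10, y−4): tangency gives 0.2·P_y·(y−4) = 0.8·P_x·(x−10).
Substituting into the budget: x* = 10 + 0.2·(M − 10·P_x − 4·P_y)/P_x, and y* = 4 + 0.8·(…)/P_y.
Discretionary income = 150 − 10·0.8 − 4·9.8 = 102.8; x* = 10 + 0.2·102.8/0.8 = 35.7; y* = 4 + 0.8·102.8/9.8 = 12.3918.
Utility at the optimum: U(35.7, 12.3918) = 10.4972.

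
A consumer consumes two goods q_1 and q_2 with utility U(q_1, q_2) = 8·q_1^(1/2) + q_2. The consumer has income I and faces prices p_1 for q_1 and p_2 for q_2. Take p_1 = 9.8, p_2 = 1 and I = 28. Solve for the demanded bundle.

MU_q_1 = 4/√q_1, MU_q_2 = 1. Tangency: 4/√q_1 = p_1/p_2.
Solve: √q_1 = 4·p_2/p_1, so q_1*(p_1,p_2) = (4·p_2/p_1)², and q_2* = (I − p_1·q_1*)/p_2.
Plugging in: q_1* = (4·1/9.8)² = 0.1666, q_2* = 26.3673.

q_1* = 0.1666, q_2* = 26.3673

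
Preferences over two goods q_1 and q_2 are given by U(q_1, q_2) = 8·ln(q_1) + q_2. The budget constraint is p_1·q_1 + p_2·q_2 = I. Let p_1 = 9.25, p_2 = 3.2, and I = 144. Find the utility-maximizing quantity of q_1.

q_1* = 2.7676

MU_q_1 = 8/q_1, MU_q_2 = 1. Tangency: 8/q_1 = p_1/p_2.
So q_1*(p_1,p_2) = 8·p_2/p_1, independent of income; and q_2* = (I − 8·p_2)/p_2.
At the given prices: q_1* = 8·3.2/9.25 = 2.7676.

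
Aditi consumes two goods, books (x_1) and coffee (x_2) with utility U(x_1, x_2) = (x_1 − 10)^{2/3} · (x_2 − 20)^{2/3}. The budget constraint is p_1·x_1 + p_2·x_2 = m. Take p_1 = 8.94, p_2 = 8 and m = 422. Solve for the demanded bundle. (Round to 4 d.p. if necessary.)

x_1* = 19.6532, x_2* = 30.7875

This is Cobb-Douglas in (x_1−10, x_2−20): tangency gives 2/3·p_2·(x_2−20) = 2/3·p_1·(x_1−10).
Substituting into the budget: x_1* = 10 + 0.5·(m − 10·p_1 − 20·p_2)/p_1, and x_2* = 20 + 0.5·(…)/p_2.
Discretionary income = 422 − 10·8.94 − 20·8 = 172.6; x_1* = 10 + 0.5·172.6/8.94 = 19.6532; x_2* = 20 + 0.5·172.6/8 = 30.7875.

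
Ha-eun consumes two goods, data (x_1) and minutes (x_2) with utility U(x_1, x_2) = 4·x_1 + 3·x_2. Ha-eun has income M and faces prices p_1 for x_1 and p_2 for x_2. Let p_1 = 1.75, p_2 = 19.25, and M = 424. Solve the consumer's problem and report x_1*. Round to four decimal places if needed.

Linear utility — the consumer picks whichever good has higher MU/price: 4/1.75 = 2.2857 vs 3/19.25 = 0.1558.
x_1 gives more utility per dollar, so spend all income on x_1: x_1* = M/p_1, x_2* = 0.
Numerically: x_1* = 242.2857, x_2* = 0.

x_1* = 242.2857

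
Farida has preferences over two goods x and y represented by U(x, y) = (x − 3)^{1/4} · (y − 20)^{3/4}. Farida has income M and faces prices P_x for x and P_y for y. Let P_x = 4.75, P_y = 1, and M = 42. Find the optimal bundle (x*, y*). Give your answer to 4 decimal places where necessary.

Let x' = x−3, y' = y−20. MRS = (1/3)·y'/x' = P_x/P_y.
After buying the subsistence bundle (3, 20), a share 0.25 of the remaining income goes to x: x* = 3 + 0.25·(M − 3P_x − 20P_y)/P_x.
Discretionary income = 42 − 3·4.75 − 20·1 = 7.75; x* = 3 + 0.25·7.75/4.75 = 3.4079; y* = 20 + 0.75·7.75/1 = 25.8125.

x* = 3.4079, y* = 25.8125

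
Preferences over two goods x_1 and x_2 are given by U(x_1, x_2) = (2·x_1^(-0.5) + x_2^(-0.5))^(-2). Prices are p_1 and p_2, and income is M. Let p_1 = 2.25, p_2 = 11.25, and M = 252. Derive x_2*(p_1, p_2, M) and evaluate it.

MRS = MU_x_1/MU_x_2 = 2·(x_2/x_1)^(1.5). Set equal to p_1/p_2.
Solve for the ratio: x_2/x_1 = [(1/2)·p_1/p_2]^(2/3).
Substitute x_2 = (x_2/x_1)·x_1 into the budget: x_1* = M/(p_1 + p_2·(x_2/x_1)).
Numerically x_2/x_1 = 0.215443, so x_1* = 252/(2.25 + 11.25·0.215443) = 53.9183 and x_2* = 0.215443·53.9183 = 11.6163.

x_2* = 11.6163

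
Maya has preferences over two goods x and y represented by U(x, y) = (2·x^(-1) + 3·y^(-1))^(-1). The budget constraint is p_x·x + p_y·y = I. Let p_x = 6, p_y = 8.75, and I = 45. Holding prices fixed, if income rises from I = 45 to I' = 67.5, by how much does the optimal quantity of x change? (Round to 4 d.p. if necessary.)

Δx* = 1.5127

MU_x ∝ 2·x^(-2), MU_y ∝ 3·y^(-2), so MRS = (2/3)·(y/x)^(2) = p_x/p_y.
Solve for the ratio: y/x = [(3/2)·p_x/p_y]^(0.5).
Substitute y = (y/x)·x into the budget: x* = I/(p_x + p_y·(y/x)).
Numerically y/x = 1.014185, so x* = 45/(6 + 8.75·1.014185) = 3.0254.
At I' = 67.5: x* = 4.5381. Change: 4.5381 − 3.0254 = 1.5127.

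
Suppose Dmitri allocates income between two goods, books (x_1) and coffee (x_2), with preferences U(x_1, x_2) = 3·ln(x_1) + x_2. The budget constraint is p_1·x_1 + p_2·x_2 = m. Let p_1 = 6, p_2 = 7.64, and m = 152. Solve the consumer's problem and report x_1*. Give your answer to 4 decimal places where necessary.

So x_1*(p_1,p_2) = 3·p_2/p_1, independent of income; and x_2* = (m − 3·p_2)/p_2.
At the given prices: x_1* = 3·7.64/6 = 3.82.

x_1* = 3.82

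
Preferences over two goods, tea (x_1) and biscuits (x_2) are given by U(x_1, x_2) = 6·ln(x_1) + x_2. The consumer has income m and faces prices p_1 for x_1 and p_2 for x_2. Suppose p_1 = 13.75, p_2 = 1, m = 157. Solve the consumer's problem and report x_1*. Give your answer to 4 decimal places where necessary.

Set MRS = p_1/p_2: (6/x_1)/1 = p_1/p_2.
So x_1*(p_1,p_2) = 6·p_2/p_1, independent of income; and x_2* = (m − 6·p_2)/p_2.
At the given prices: x_1* = 6·1/13.75 = 0.4364.

x_1* = 0.4364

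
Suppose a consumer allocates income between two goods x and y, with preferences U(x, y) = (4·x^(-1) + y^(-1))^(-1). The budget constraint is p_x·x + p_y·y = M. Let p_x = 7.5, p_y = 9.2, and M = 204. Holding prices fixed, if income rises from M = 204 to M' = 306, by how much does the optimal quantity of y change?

MRS = MU_x/MU_y = 4·(y/x)^(2). Set equal to p_x/p_y.
Solve for the ratio: y/x = [(1/4)·p_x/p_y]^(0.5).
Substitute y = (y/x)·x into the budget: x* = M/(p_x + p_y·(y/x)).
Numerically y/x = 0.451447, so x* = 204/(7.5 + 9.2·0.451447) = 17.5058 and y* = 0.451447·17.5058 = 7.9029.
At M' = 306: y* = 11.8544. Change: 11.8544 − 7.9029 = 3.9515.

Δy* = 3.9515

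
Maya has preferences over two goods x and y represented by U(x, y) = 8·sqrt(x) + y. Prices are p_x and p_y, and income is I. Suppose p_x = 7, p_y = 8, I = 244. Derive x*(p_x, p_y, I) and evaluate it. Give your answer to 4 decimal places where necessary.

Utility is quasi-linear in y; the FOC for x is 4/√x = p_x/p_y.
Solve: √x = 4·p_y/p_x, so x*(p_x,p_y) = (4·p_y/p_x)², and y* = (I − p_x·x*)/p_y.
Plugging in: x* = (4·8/7)² = 20.898.

x* = 20.898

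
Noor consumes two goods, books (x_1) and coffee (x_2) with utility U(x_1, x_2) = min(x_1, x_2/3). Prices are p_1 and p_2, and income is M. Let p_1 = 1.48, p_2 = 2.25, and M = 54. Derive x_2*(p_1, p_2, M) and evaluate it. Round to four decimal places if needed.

x_2* = 19.6841

Demand: x_1*(p_1,p_2,M) = M/(p_1 + 3·p_2), x_2* = 3·M/(p_1 + 3·p_2).
Here 1.48 + 3·2.25 = 8.23, giving x_2* = 19.6841.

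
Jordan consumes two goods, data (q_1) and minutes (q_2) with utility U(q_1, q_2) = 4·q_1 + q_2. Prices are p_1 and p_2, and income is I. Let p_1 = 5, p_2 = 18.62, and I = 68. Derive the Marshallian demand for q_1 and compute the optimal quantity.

Linear utility — the consumer picks whichever good has higher MU/price: 4/5 = 0.8 vs 1/18.62 = 0.0537.
q_1 gives more utility per dollar, so spend all income on q_1: q_1* = I/p_1, q_2* = 0.
Numerically: q_1* = 13.6, q_2* = 0.

q_1* = 13.6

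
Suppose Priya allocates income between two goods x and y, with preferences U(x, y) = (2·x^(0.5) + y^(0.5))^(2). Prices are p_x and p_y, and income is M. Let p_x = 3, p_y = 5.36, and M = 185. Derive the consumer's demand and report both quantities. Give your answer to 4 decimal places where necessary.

MU_x ∝ 2·x^(-0.5), MU_y ∝ y^(-0.5), so MRS = 2·(y/x)^(0.5) = p_x/p_y.
Hence y/x = ((1/2)·p_x/p_y)^(1/(0.5)), i.e. raised to the 2 power.
With the ratio pinned down, the budget gives x* = M/(p_x + p_y·(y/x)) and y* = (y/x)·x*.
Numerically y/x = 0.078316, so x* = 185/(3 + 5.36·0.078316) = 54.0971 and y* = 0.078316·54.0971 = 4.2367.

x* = 54.0971, y* = 4.2367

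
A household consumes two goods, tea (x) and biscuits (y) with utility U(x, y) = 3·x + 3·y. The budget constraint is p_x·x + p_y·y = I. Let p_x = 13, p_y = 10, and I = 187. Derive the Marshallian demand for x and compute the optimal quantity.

Perfect substitutes: compare marginal utility per dollar. 3/p_x vs 3/p_y → 0.2308 vs 0.3.
y gives more utility per dollar, so spend all income on y: y* = I/p_y, x* = 0.
Numerically: x* = 0, y* = 18.7.

x* = 0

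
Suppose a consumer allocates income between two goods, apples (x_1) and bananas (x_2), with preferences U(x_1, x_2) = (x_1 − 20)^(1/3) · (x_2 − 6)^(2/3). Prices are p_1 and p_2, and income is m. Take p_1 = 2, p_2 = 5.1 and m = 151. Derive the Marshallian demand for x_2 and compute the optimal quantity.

x_2* = 16.5098

After buying the subsistence bundle (20, 6), a share 1/3 of the remaining income goes to x_1: x_1* = 20 + 1/3·(m − 20p_1 − 6p_2)/p_1.
Discretionary income = 151 − 20·2 − 6·5.1 = 80.4; x_2* = 6 + 2/3·80.4/5.1 = 16.5098.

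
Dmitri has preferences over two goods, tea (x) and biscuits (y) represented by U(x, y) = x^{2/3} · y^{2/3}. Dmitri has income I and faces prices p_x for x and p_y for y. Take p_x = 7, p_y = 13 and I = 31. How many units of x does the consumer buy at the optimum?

x* = 2.2143

At p_x=7, p_y=13, I=31: x* = 0.5·31/7 = 2.2143.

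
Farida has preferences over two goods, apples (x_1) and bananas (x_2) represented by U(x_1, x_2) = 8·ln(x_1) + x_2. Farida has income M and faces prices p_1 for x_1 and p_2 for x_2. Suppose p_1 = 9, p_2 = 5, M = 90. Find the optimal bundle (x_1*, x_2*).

x_1* = 4.4444, x_2* = 10

Set MRS = p_1/p_2: (8/x_1)/1 = p_1/p_2.
So x_1*(p_1,p_2) = 8·p_2/p_1, independent of income; and x_2* = (M − 8·p_2)/p_2.
At the given prices: x_1* = 8·5/9 = 4.4444, and x_2* = 10.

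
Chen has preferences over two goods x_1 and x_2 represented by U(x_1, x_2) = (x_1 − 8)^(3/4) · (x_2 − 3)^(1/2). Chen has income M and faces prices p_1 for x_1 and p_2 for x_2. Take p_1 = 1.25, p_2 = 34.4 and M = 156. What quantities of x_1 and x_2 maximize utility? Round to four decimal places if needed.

Let x_1' = x_1−8, x_2' = x_2−3. MRS = (3/2)·x_2'/x_1' = p_1/p_2.
Substituting into the budget: x_1* = 8 + 0.6·(M − 8·p_1 − 3·p_2)/p_1, and x_2* = 3 + 0.4·(…)/p_2.
Discretionary income = 156 − 8·1.25 − 3·34.4 = 42.8; x_1* = 8 + 0.6·42.8/1.25 = 28.544; x_2* = 3 + 0.4·42.8/34.4 = 3.4977.

x_1* = 28.544, x_2* = 3.4977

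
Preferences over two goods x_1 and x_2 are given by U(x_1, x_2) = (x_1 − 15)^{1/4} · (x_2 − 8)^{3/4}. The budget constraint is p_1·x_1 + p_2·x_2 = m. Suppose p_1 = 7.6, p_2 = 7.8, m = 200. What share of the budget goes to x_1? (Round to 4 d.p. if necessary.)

This is Cobb-Douglas in (x_1−15, x_2−8): tangency gives 0.25·p_2·(x_2−8) = 0.75·p_1·(x_1−15).
After buying the subsistence bundle (15, 8), a share 0.25 of the remaining income goes to x_1: x_1* = 15 + 0.25·(m − 15p_1 − 8p_2)/p_1.
Discretionary income = 200 − 15·7.6 − 8·7.8 = 23.6; x_1* = 15 + 0.25·23.6/7.6 = 15.7763; x_2* = 8 + 0.75·23.6/7.8 = 10.2692.
Expenditure on x_1: 7.6·15.7763 = 119.9; share = 0.5995.

share on x_1 = 0.5995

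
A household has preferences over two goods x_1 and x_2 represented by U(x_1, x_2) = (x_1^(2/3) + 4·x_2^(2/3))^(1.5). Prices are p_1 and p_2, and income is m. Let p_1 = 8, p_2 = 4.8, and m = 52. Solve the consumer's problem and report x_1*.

x_1* = 0.0364

MRS = MU_x_1/MU_x_2 = (1/4)·(x_2/x_1)^(1/3). Set equal to p_1/p_2.
Hence x_2/x_1 = (4·p_1/p_2)^(1/(1/3)), i.e. raised to the 3 power.
Substitute x_2 = (x_2/x_1)·x_1 into the budget: x_1* = m/(p_1 + p_2·(x_2/x_1)).
Numerically x_2/x_1 = 296.296296, so x_1* = 52/(8 + 4.8·296.296296) = 0.0364.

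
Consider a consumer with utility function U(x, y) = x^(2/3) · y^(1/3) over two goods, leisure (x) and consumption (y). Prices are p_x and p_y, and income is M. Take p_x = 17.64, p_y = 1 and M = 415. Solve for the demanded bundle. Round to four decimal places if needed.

x* = 15.6841, y* = 138.3333

MU_x/MU_y = (2/3·y)/(1/3·x); tangency sets this equal to p_x/p_y.
Rearranging, p_y·y = (1/2)·p_x·x. Substituting into the budget gives p_x·x·(1 + (1/2)) = M.
Demand: x*(p_x,p_y,M) = 2/3·M/p_x and y* = 1/3·M/p_y.
At p_x=17.64, p_y=1, M=415: x* = 2/3·415/17.64 = 15.6841, y* = 138.3333.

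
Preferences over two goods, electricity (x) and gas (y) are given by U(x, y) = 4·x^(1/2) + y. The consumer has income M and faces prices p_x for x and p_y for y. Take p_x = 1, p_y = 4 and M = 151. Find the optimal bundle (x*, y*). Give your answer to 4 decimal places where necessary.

x* = 64, y* = 21.75

Thus x* = (2·p_y/p_x)² — independent of M — with the rest of income spent on y.
Plugging in: x* = (2·4/1)² = 64, y* = 21.75.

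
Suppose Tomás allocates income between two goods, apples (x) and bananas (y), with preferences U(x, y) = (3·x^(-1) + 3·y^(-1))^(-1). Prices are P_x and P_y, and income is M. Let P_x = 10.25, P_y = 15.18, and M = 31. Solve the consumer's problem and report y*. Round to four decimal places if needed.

y* = 1.121

MU_x ∝ 3·x^(-2), MU_y ∝ 3·y^(-2), so MRS = (y/x)^(2) = P_x/P_y.
Solve for the ratio: y/x = [P_x/P_y]^(0.5).
With the ratio pinned down, the budget gives x* = M/(P_x + P_y·(y/x)) and y* = (y/x)·x*.
Numerically y/x = 0.821724, so x* = 31/(10.25 + 15.18·0.821724) = 1.3642 and y* = 0.821724·1.3642 = 1.121.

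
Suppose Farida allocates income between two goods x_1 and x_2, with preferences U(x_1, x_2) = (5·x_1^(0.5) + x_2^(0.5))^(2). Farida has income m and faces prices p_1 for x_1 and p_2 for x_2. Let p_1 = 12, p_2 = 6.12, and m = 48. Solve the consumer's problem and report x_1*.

MU_x_1 ∝ 5·x_1^(-0.5), MU_x_2 ∝ x_2^(-0.5), so MRS = 5·(x_2/x_1)^(0.5) = p_1/p_2.
Solve for the ratio: x_2/x_1 = [(1/5)·p_1/p_2]^(2).
With the ratio pinned down, the budget gives x_1* = m/(p_1 + p_2·(x_2/x_1)) and x_2* = (x_2/x_1)·x_1*.
Numerically x_2/x_1 = 0.153787, so x_1* = 48/(12 + 6.12·0.153787) = 3.7091.

x_1* = 3.7091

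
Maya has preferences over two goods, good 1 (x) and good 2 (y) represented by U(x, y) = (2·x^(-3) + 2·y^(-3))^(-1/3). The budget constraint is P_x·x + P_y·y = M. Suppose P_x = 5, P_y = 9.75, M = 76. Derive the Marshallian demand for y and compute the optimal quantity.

y* = 4.8536

From the CES first-order condition, (y/x)^(4) = P_x/P_y.
Hence y/x = (P_x/P_y)^(1/(4)), i.e. raised to the 0.25 power.
With the ratio pinned down, the budget gives x* = M/(P_x + P_y·(y/x)) and y* = (y/x)·x*.
Numerically y/x = 0.846236, so x* = 76/(5 + 9.75·0.846236) = 5.7355 and y* = 0.846236·5.7355 = 4.8536.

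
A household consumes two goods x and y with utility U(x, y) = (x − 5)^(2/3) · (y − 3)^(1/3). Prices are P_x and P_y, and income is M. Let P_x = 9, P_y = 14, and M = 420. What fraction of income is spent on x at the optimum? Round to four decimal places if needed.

MRS = 2·(y−3)/(x−5). Tangency with P_x/P_y gives y−3 = (1/2)·(P_x/P_y)·(x−5).
After buying the subsistence bundle (5, 3), a share 2/3 of the remaining income goes to x: x* = 5 + 2/3·(M − 5P_x − 3P_y)/P_x.
Discretionary income = 420 − 5·9 − 3·14 = 333; x* = 5 + 2/3·333/9 = 29.6667; y* = 3 + 1/3·333/14 = 10.9286.
Expenditure on x: 9·29.6667 = 267; share = 0.6357.

share on x = 0.6357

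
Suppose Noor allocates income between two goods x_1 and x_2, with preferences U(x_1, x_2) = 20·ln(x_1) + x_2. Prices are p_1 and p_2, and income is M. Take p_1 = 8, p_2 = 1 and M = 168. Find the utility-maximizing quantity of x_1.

x_1* = 2.5

MU_x_1 = 20/x_1, MU_x_2 = 1. Tangency: 20/x_1 = p_1/p_2.
So x_1*(p_1,p_2) = 20·p_2/p_1, independent of income; and x_2* = (M − 20·p_2)/p_2.
At the given prices: x_1* = 20·1/8 = 2.5.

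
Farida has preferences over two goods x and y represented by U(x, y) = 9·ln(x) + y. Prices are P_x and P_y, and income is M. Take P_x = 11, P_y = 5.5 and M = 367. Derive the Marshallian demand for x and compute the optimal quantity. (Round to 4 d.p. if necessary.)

x* = 4.5

MU_x = 9/x, MU_y = 1. Tangency: 9/x = P_x/P_y.
So x*(P_x,P_y) = 9·P_y/P_x, independent of income; and y* = (M − 9·P_y)/P_y.
At the given prices: x* = 9·5.5/11 = 4.5.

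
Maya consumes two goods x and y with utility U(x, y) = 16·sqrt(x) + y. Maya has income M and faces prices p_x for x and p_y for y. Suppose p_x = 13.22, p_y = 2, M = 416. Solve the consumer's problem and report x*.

x* = 1.4648

Plugging in: x* = (8·2/13.22)² = 1.4648.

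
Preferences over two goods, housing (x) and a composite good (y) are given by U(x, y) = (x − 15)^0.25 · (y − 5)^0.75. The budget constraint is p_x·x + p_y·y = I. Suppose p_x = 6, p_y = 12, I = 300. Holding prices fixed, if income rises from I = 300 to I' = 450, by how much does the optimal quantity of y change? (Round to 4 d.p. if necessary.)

Δy* = 9.375

This is Cobb-Douglas in (x−15, y−5): tangency gives 0.25·p_y·(y−5) = 0.75·p_x·(x−15).
Substituting into the budget: x* = 15 + 0.25·(I − 15·p_x − 5·p_y)/p_x, and y* = 5 + 0.75·(…)/p_y.
Discretionary income = 300 − 15·6 − 5·12 = 150; y* = 5 + 0.75·150/12 = 14.375.
At I' = 450: y* = 23.75. Change: 23.75 − 14.375 = 9.375.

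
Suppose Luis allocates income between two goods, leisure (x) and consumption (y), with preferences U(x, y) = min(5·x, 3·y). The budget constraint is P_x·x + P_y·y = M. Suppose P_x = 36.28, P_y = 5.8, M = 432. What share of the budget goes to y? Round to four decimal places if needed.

share on y = 0.2104

With perfect complements, no substitution: consume in ratio x:y = 3:5.
Budget: P_x·x + P_y·(5/3)·x = M, so (3·P_x + 5·P_y)·x = 3·M.
Demand: x*(P_x,P_y,M) = 3·M/(3·P_x + 5·P_y), y* = 5·M/(3·P_x + 5·P_y).
Here 3·36.28 + 5·5.8 = 137.84, giving x* = 9.4022 and y* = 15.6703.
Expenditure on y: 5.8·15.6703 = 90.888; share = 0.2104.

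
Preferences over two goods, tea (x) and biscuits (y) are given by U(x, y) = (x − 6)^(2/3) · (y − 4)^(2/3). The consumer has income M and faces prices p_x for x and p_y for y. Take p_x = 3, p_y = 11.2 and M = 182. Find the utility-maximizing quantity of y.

y* = 9.3214

MRS = (y−4)/(x−6). Tangency with p_x/p_y gives y−4 = (p_x/p_y)·(x−6).
Substituting into the budget: x* = 6 + 0.5·(M − 6·p_x − 4·p_y)/p_x, and y* = 4 + 0.5·(…)/p_y.
Discretionary income = 182 − 6·3 − 4·11.2 = 119.2; y* = 4 + 0.5·119.2/11.2 = 9.3214.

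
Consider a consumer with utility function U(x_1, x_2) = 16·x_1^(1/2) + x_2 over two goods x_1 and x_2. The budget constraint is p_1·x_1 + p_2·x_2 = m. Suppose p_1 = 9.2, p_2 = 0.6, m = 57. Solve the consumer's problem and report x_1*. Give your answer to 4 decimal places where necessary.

x_1* = 0.2722

Set MRS = p_1/p_2: 8·x_1^(−1/2) = p_1/p_2.
Thus x_1* = (8·p_2/p_1)² — independent of m — with the rest of income spent on x_2.
Plugging in: x_1* = (8·0.6/9.2)² = 0.2722.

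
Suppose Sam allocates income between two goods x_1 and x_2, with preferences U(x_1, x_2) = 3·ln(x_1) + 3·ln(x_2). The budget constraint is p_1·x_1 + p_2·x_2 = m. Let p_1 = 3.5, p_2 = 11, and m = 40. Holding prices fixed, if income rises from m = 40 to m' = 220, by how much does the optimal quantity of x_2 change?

Tangency: MRS = x_2/x_1 = p_1/p_2.
Rearranging, p_2·x_2 = p_1·x_1. Substituting into the budget gives p_1·x_1·(1 + 1) = m.
Demand: x_1*(p_1,p_2,m) = 0.5·m/p_1 and x_2* = 0.5·m/p_2.
At p_1=3.5, p_2=11, m=40: x_2* = 0.5·40/11 = 1.8182.
At m' = 220: x_2* = 10. Change: 10 − 1.8182 = 8.1818.

Δx_2* = 8.1818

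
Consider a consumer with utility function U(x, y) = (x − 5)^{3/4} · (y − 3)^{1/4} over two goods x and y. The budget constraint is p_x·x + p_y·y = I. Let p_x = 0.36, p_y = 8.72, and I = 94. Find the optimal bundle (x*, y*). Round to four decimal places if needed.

x* = 142.5833, y* = 4.8933

MRS = 3·(y−3)/(x−5). Tangency with p_x/p_y gives y−3 = (1/3)·(p_x/p_y)·(x−5).
Substituting into the budget: x* = 5 + 0.75·(I − 5·p_x − 3·p_y)/p_x, and y* = 3 + 0.25·(…)/p_y.
Discretionary income = 94 − 5·0.36 − 3·8.72 = 66.04; x* = 5 + 0.75·66.04/0.36 = 142.5833; y* = 3 + 0.25·66.04/8.72 = 4.8933.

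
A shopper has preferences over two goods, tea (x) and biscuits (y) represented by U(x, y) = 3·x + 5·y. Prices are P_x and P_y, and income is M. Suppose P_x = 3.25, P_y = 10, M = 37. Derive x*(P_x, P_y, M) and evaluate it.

x gives more utility per dollar, so spend all income on x: x* = M/P_x, y* = 0.
Numerically: x* = 11.3846, y* = 0.

x* = 11.3846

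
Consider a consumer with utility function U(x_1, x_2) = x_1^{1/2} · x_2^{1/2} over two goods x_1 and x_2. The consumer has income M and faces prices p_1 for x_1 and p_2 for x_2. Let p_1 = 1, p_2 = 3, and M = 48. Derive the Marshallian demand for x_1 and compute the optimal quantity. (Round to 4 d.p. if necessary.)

Tangency: MRS = x_2/x_1 = p_1/p_2.
Rearranging, p_2·x_2 = p_1·x_1. Substituting into the budget gives p_1·x_1·(1 + 1) = M.
Demand: x_1*(p_1,p_2,M) = 0.5·M/p_1 and x_2* = 0.5·M/p_2.
At p_1=1, p_2=3, M=48: x_1* = 0.5·48/1 = 24.

x_1* = 24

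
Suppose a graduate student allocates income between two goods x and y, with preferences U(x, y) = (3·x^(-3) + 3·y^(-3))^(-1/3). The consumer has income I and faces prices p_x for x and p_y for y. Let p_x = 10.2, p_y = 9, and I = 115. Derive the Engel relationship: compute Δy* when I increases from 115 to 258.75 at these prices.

MU_x ∝ 3·x^(-4), MU_y ∝ 3·y^(-4), so MRS = (y/x)^(4) = p_x/p_y.
Solve for the ratio: y/x = [p_x/p_y]^(0.25).
With the ratio pinned down, the budget gives x* = I/(p_x + p_y·(y/x)) and y* = (y/x)·x*.
Numerically y/x = 1.031785, so x* = 115/(10.2 + 9·1.031785) = 5.9017 and y* = 1.031785·5.9017 = 6.0892.
At I' = 258.75: y* = 13.7008. Change: 13.7008 − 6.0892 = 7.6115.

Δy* = 7.6115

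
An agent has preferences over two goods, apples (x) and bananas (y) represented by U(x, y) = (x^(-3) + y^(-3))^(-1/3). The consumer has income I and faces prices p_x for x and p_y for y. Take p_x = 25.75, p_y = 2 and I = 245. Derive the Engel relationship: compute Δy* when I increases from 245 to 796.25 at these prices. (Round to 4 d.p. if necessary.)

MRS = MU_x/MU_y = (y/x)^(4). Set equal to p_x/p_y.
Hence y/x = (p_x/p_y)^(1/(4)), i.e. raised to the 0.25 power.
With the ratio pinned down, the budget gives x* = I/(p_x + p_y·(y/x)) and y* = (y/x)·x*.
Numerically y/x = 1.894248, so x* = 245/(25.75 + 2·1.894248) = 8.2943 and y* = 1.894248·8.2943 = 15.7114.
At I' = 796.25: y* = 51.062. Change: 51.062 − 15.7114 = 35.3506.

Δy* = 35.3506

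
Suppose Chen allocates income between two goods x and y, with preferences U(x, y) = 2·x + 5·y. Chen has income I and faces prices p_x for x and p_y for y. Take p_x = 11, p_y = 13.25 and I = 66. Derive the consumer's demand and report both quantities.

y gives more utility per dollar, so spend all income on y: y* = I/p_y, x* = 0.
Numerically: x* = 0, y* = 4.9811.

x* = 0, y* = 4.9811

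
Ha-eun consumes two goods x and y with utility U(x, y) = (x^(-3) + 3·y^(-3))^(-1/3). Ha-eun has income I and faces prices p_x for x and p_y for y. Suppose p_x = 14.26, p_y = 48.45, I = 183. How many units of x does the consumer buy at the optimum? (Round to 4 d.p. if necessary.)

x* = 2.9889

Numerically y/x = 0.969364, so x* = 183/(14.26 + 48.45·0.969364) = 2.9889.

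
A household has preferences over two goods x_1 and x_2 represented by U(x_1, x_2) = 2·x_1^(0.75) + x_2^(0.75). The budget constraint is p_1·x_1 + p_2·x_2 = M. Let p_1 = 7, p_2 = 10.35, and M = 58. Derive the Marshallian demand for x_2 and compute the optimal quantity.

From the CES first-order condition, 2·(x_2/x_1)^(0.25) = p_1/p_2.
Hence x_2/x_1 = ((1/2)·p_1/p_2)^(1/(0.25)), i.e. raised to the 4 power.
Substitute x_2 = (x_2/x_1)·x_1 into the budget: x_1* = M/(p_1 + p_2·(x_2/x_1)).
Numerically x_2/x_1 = 0.013077, so x_1* = 58/(7 + 10.35·0.013077) = 8.1285 and x_2* = 0.013077·8.1285 = 0.1063.

x_2* = 0.1063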